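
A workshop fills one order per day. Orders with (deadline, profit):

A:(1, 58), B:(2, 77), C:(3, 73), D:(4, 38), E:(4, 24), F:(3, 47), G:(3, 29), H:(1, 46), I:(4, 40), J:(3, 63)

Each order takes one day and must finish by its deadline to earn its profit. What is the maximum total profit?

Take jobs in profit order; each goes to the latest open slot no later than its deadline.
By profit: B(d2,77), C(d3,73), J(d3,63), A(d1,58), F(d3,47), H(d1,46), I(d4,40), D(d4,38), G(d3,29), E(d4,24)
B→slot 2; C→slot 3; J→slot 1; A skipped; F skipped; H skipped; I→slot 4; D skipped; G skipped; E skipped.
Profit = 63 + 77 + 73 + 40 = 253

253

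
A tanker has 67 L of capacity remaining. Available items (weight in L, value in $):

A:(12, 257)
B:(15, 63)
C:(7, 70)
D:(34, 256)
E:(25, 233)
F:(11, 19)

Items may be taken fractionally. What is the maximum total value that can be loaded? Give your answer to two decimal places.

Ratios (sorted): A 21.42, C 10.00, E 9.32, D 7.53, B 4.20, F 1.73
take A (12 @ 257); take C (7 @ 70); take E (25 @ 233); take 23/34 of D → 173.18. Capacity used 67/67.
Total value = 733.18

733.18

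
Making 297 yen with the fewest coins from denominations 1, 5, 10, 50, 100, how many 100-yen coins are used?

2

Use the largest denomination that fits, subtract, and repeat.
297 = 2×100 + 1×50 + 4×10 + 1×5 + 2×1
Count of 100: 2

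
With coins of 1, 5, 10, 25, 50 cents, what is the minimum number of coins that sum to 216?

7

Greedy: take as many of the largest coin as possible, then repeat with the remainder.
216 = 4×50 + 1×10 + 1×5 + 1×1
Total coins = 4 + 1 + 1 + 1 = 7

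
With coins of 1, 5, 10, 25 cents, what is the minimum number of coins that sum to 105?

105 − 4×25→5 − 1×5→0
Total coins = 4 + 1 = 5

5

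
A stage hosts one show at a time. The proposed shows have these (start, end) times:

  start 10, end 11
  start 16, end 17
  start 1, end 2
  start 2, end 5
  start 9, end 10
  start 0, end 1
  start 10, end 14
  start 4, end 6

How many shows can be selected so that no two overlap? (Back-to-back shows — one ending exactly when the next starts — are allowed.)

6

Greedy by earliest finish: after sorting by end time, pick each interval compatible with the last pick.
By end time: (0,1), (1,2), (2,5), (4,6), (9,10), (10,11), (10,14), (16,17).
Pick (0,1); next start ≥ 1 → (1,2); next start ≥ 2 → (2,5); next start ≥ 5 → (9,10); next start ≥ 10 → (10,11); next start ≥ 11 → (16,17).
Selected 6 shows.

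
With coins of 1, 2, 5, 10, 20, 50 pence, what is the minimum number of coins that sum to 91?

91 = 1×50 + 2×20 + 1×1
Total coins = 1 + 2 + 1 = 4

4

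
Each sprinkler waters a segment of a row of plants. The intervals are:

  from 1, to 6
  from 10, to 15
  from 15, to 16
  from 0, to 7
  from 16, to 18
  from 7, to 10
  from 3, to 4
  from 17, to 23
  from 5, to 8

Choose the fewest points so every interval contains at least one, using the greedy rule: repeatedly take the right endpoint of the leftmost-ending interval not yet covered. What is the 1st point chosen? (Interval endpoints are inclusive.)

Sort by right endpoint; whenever an interval is uncovered, place a point at its right end.
Sorted: [3,4] [1,6] [0,7] [5,8] [7,10] [10,15] [15,16] [16,18] [17,23]
{[3,4],[1,6],[0,7]} hit by 4; {[5,8],[7,10]} hit by 8; {[10,15],[15,16]} hit by 15; {[16,18],[17,23]} hit by 18.
Points: 4, 8, 15, 18 (4 total).

4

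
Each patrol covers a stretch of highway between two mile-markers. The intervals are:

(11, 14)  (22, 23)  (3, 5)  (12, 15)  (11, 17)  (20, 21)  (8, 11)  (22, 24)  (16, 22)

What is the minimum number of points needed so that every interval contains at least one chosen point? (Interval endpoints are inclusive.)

Sorted: [3,5] [8,11] [11,14] [12,15] [11,17] [20,21] [16,22] [22,23] [22,24]
{[3,5]} hit by 5; {[8,11],[11,14]} hit by 11; {[12,15],[11,17]} hit by 15; {[20,21],[16,22]} hit by 21; {[22,23],[22,24]} hit by 23.
Points: 5, 11, 15, 21, 23 (5 total).

5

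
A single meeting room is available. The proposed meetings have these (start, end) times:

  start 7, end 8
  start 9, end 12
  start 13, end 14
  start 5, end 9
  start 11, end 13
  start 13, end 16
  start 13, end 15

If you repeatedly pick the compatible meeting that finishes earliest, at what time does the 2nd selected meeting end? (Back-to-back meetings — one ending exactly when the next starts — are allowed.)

Sorted by end: (7,8)  (5,9)  (9,12)  (11,13)  (13,14)  (13,15)  (13,16)
take (7,8); skip (5,9); take (9,12); skip (11,13); take (13,14).
Selected: (7,8) (9,12) (13,14)

12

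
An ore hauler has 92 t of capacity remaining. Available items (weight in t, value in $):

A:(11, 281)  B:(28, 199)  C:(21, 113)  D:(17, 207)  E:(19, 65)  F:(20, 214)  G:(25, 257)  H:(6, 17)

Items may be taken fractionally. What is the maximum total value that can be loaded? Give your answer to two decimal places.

1094.04

Sort by value per unit weight and fill in that order.
Ratios (sorted): A 25.55, D 12.18, F 10.70, G 10.28, B 7.11, C 5.38, E 3.42, H 2.83
take A (11 @ 281); take D (17 @ 207); take F (20 @ 214); take G (25 @ 257); take 19/28 of B → 135.04. Capacity used 92/92.
Total value = 1094.04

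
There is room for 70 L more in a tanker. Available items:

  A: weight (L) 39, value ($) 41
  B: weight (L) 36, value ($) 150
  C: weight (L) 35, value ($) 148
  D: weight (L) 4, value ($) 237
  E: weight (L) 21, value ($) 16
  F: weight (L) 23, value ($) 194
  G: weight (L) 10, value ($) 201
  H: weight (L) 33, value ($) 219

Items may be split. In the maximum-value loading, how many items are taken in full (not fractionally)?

4

Ratios (sorted): D 59.25, G 20.10, F 8.43, H 6.64, C 4.23, B 4.17, A 1.05, E 0.76
take D (4 @ 237); take G (10 @ 201); take F (23 @ 194); take H (33 @ 219). Capacity used 70/70.
4 item(s) taken whole.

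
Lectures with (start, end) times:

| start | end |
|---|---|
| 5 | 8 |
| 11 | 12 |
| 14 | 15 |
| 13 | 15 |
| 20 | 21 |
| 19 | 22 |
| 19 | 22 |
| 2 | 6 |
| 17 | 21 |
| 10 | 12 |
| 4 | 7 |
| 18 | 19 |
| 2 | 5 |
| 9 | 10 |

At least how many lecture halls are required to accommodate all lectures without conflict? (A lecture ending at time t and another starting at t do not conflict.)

4

Events (time:±→running): 2:+→1 2:+→2 4:+→3 5:-→2 5:+→3 6:-→2 7:-→1 8:-→0 9:+→1 10:-→0 10:+→1 11:+→2 12:-→1 12:-→0 13:+→1 14:+→2 15:-→1 15:-→0 17:+→1 18:+→2 19:-→1 19:+→2 19:+→3 20:+→4 … peak 4.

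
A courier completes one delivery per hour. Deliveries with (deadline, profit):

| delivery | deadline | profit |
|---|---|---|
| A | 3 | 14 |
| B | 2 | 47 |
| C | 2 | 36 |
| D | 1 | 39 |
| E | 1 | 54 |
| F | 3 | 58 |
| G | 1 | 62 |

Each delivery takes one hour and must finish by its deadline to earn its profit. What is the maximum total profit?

167

By profit: G(d1,62), F(d3,58), E(d1,54), B(d2,47), D(d1,39), C(d2,36), A(d3,14)
G→slot 1; F→slot 3; E skipped; B→slot 2; D skipped; C skipped; A skipped.
Profit = 62 + 47 + 58 = 167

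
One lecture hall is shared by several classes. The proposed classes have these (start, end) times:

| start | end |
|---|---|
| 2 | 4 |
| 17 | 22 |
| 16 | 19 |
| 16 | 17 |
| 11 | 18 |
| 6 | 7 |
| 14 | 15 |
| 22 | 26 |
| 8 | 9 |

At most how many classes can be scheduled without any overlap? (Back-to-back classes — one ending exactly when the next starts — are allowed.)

7

By end time: (2,4), (6,7), (8,9), (14,15), (16,17), (11,18), (16,19), (17,22), (22,26).
Pick (2,4); next start ≥ 4 → (6,7); next start ≥ 7 → (8,9); next start ≥ 9 → (14,15); next start ≥ 15 → (16,17); next start ≥ 17 → (17,22); next start ≥ 22 → (22,26).
Selected 7 classes.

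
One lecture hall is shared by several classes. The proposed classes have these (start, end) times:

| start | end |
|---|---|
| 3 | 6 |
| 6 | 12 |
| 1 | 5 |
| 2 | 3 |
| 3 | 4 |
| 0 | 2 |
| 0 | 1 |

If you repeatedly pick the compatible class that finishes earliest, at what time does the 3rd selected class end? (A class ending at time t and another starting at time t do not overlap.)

4

Order by finish time; keep every interval that doesn't clash with the previous kept one.
Sorted by end: (0,1)  (0,2)  (2,3)  (3,4)  (1,5)  (3,6)  (6,12)
take (0,1); take (2,3); take (3,4); skip (1,5); take (6,12).
Selected: (0,1) (2,3) (3,4) (6,12)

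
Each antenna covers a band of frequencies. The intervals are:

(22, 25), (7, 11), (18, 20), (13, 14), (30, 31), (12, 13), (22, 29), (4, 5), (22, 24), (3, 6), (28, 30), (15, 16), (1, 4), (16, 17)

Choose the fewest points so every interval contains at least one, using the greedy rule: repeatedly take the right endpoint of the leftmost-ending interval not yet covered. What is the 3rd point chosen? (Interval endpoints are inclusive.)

Sorted: [1,4] [4,5] [3,6] [7,11] [12,13] [13,14] [15,16] [16,17] [18,20] [22,24] [22,25] [22,29] [28,30] [30,31]
{[1,4],[4,5],[3,6]} hit by 4; {[7,11]} hit by 11; {[12,13],[13,14]} hit by 13; {[15,16],[16,17]} hit by 16; {[18,20]} hit by 20; {[22,24],[22,25],[22,29]} hit by 24; {[28,30],[30,31]} hit by 30.
Points: 4, 11, 13, 16, 20, 24, 30 (7 total).

13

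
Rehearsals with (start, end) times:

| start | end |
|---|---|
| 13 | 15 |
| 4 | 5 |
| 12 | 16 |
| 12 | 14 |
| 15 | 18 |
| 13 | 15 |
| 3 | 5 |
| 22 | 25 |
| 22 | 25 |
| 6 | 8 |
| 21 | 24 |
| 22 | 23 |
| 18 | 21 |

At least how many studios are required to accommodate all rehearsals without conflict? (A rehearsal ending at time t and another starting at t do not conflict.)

4

The answer is the maximum number of intervals overlapping at any instant.
Events (time:±→running): 3:+→1 4:+→2 5:-→1 5:-→0 6:+→1 8:-→0 12:+→1 12:+→2 13:+→3 13:+→4 … peak 4.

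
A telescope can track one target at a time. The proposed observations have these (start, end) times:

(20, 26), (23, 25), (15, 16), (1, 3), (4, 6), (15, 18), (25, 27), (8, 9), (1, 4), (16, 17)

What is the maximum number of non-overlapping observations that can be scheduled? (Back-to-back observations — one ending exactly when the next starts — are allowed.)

7

Greedy by earliest finish: after sorting by end time, pick each interval compatible with the last pick.
Sorted by end: (1,3)  (1,4)  (4,6)  (8,9)  (15,16)  (16,17)  (15,18)  (23,25)  (20,26)  (25,27)
take (1,3); take (4,6); take (8,9); take (15,16); take (16,17); skip (15,18); take (23,25); take (25,27).
Selected 7 observations.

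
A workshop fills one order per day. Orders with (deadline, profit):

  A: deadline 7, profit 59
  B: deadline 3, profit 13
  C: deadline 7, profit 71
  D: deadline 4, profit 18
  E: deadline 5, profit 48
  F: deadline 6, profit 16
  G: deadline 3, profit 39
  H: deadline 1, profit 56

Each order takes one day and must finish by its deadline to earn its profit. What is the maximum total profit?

307

By profit: C(d7,71), A(d7,59), H(d1,56), E(d5,48), G(d3,39), D(d4,18), F(d6,16), B(d3,13)
C→slot 7; A→slot 6; H→slot 1; E→slot 5; G→slot 3; D→slot 4; F→slot 2; B skipped.
Profit = 56 + 16 + 39 + 18 + 48 + 59 + 71 = 307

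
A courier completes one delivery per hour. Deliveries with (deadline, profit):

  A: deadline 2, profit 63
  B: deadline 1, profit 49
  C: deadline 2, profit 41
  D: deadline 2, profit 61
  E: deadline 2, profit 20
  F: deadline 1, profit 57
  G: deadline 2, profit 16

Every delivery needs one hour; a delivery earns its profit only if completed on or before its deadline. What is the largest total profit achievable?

Take jobs in profit order; each goes to the latest open slot no later than its deadline.
By profit: A(d2,63), D(d2,61), F(d1,57), B(d1,49), C(d2,41), E(d2,20), G(d2,16)
A→slot 2; D→slot 1; F skipped; B skipped; C skipped; E skipped; G skipped.
Profit = 61 + 63 = 124

124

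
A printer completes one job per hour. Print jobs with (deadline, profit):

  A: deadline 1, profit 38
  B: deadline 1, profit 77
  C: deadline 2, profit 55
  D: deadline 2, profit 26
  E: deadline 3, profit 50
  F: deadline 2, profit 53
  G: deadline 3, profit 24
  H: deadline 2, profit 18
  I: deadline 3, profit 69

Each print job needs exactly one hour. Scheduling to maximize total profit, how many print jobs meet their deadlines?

Sort by profit descending; place each in the latest free slot ≤ its deadline.
By profit: B(d1,77), I(d3,69), C(d2,55), F(d2,53), E(d3,50), A(d1,38), D(d2,26), G(d3,24), H(d2,18)
B→slot 1; I→slot 3; C→slot 2; F skipped; E skipped; A skipped; D skipped; G skipped; H skipped.
3 of 9 scheduled.

3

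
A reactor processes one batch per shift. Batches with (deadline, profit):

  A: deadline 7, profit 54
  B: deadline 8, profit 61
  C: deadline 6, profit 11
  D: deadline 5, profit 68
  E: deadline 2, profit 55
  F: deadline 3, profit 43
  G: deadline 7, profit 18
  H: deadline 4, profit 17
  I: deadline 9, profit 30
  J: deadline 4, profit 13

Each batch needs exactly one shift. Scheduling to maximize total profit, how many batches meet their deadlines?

9

Sort by profit descending; place each in the latest free slot ≤ its deadline.
Profit order: D=68 B=61 E=55 A=54 F=43 I=30 G=18 H=17 J=13 C=11
Assign: D→slot 5, B→slot 8, E→slot 2, A→slot 7, F→slot 3, I→slot 9, G→slot 6, H→slot 4, J→slot 1, C skipped.
Slots: [1:J] [2:E] [3:F] [4:H] [5:D] [6:G] [7:A] [8:B] [9:I]
9 of 10 scheduled.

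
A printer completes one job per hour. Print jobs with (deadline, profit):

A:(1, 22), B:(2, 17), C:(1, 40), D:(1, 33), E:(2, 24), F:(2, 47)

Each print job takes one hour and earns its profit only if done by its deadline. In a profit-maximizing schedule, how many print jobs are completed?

2

By profit: F(d2,47), C(d1,40), D(d1,33), E(d2,24), A(d1,22), B(d2,17)
F→slot 2; C→slot 1; D skipped; E skipped; A skipped; B skipped.
2 of 6 scheduled.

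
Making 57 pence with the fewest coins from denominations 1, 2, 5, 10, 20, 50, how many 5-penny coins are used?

57 − 1×50→7 − 1×5→2 − 1×2→0
Count of 5: 1

1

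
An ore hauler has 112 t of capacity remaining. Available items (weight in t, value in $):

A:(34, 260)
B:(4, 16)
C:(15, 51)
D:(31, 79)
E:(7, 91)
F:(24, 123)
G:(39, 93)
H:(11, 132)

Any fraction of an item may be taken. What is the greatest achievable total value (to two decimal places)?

716.32

Sort by value per unit weight and fill in that order.
Order: E (91/7=13.00) > H (132/11=12.00) > A (260/34=7.65) > F (123/24=5.12) > B (16/4=4.00) > C (51/15=3.40) > D (79/31=2.55) > G (93/39=2.38)
Fill: take E (7 @ 91) → take H (11 @ 132) → take A (34 @ 260) → take F (24 @ 123) → take B (4 @ 16) → take C (15 @ 51) → take 17/31 of D → 43.32; 112/112 used.
Total value = 716.32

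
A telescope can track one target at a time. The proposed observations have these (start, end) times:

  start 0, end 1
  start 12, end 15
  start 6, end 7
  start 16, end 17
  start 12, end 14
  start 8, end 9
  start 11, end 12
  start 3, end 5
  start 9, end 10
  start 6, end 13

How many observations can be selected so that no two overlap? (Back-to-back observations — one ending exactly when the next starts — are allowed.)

8

Order by finish time; keep every interval that doesn't clash with the previous kept one.
Sorted by end: (0,1)  (3,5)  (6,7)  (8,9)  (9,10)  (11,12)  (6,13)  (12,14)  (12,15)  (16,17)
take (0,1); take (3,5); take (6,7); take (8,9); take (9,10); take (11,12); skip (6,13); take (12,14); skip (12,15); take (16,17).
Selected 8 observations.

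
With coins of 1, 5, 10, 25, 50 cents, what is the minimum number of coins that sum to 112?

5

Greedy: take as many of the largest coin as possible, then repeat with the remainder.
112 − 2×50→12 − 1×10→2 − 2×1→0
Total coins = 2 + 1 + 2 = 5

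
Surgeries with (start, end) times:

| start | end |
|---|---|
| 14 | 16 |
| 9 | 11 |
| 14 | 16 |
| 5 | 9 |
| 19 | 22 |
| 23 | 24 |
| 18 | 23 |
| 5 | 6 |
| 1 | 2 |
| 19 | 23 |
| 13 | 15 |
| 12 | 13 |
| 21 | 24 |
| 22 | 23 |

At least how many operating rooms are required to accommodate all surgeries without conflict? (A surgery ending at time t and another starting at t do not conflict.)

The answer is the maximum number of intervals overlapping at any instant.
starts: [1, 5, 5, 9, 12, 13, 14, 14, 18, 19, 19, 21, 22, 23]
ends:   [2, 6, 9, 11, 13, 15, 16, 16, 22, 23, 23, 23, 24, 24]
s1→1 e2→0 s5→1 s5→2 e6→1 e9→0 s9→1 e11→0 s12→1 e13→0 s13→1 s14→2 s14→3 e15→2 e16→1 e16→0 s18→1 s19→2 s19→3 s21→4  — peak 4.

4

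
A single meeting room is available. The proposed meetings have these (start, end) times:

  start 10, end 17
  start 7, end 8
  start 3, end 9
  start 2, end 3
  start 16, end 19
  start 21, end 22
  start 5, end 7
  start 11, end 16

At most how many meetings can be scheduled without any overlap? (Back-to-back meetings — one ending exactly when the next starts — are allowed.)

Sort by end time and greedily take each interval whose start is ≥ the last chosen end.
Sorted by end: (2,3)  (5,7)  (7,8)  (3,9)  (11,16)  (10,17)  (16,19)  (21,22)
take (2,3); take (5,7); take (7,8); take (11,16); take (16,19); take (21,22).
Selected 6 meetings.

6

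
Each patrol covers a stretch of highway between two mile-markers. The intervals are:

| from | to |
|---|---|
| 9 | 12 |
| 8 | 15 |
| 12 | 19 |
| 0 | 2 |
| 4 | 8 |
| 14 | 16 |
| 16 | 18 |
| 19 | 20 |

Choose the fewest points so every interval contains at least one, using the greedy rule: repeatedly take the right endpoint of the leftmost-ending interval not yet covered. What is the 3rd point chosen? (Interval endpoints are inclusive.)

By right end: [0,2]  [4,8]  [9,12]  [8,15]  [14,16]  [16,18]  [12,19]  [19,20]
[0,2] uncovered → point at 2; [4,8] uncovered → point at 8; [9,12] uncovered → point at 12; [14,16] uncovered → point at 16; [19,20] uncovered → point at 20.
Points: 2, 8, 12, 16, 20 (5 total).

12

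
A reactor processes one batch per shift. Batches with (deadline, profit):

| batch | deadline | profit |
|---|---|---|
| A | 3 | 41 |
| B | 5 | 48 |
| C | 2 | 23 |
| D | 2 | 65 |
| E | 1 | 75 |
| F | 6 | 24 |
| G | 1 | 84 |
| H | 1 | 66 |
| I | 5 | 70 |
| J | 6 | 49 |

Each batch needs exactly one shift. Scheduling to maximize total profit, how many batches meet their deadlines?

Take jobs in profit order; each goes to the latest open slot no later than its deadline.
Profit order: G=84 E=75 I=70 H=66 D=65 J=49 B=48 A=41 F=24 C=23
Assign: G→slot 1, E skipped, I→slot 5, H skipped, D→slot 2, J→slot 6, B→slot 4, A→slot 3, F skipped, C skipped.
Slots: [1:G] [2:D] [3:A] [4:B] [5:I] [6:J]
6 of 10 scheduled.

6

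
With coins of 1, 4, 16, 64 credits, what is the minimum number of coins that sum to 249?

9

Use the largest denomination that fits, subtract, and repeat.
249 = 3×64 + 3×16 + 2×4 + 1×1
Total coins = 3 + 3 + 2 + 1 = 9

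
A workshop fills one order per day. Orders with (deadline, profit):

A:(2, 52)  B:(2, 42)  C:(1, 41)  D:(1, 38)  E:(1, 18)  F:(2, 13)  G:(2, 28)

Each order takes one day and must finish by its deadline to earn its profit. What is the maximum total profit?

Take jobs in profit order; each goes to the latest open slot no later than its deadline.
By profit: A(d2,52), B(d2,42), C(d1,41), D(d1,38), G(d2,28), E(d1,18), F(d2,13)
A→slot 2; B→slot 1; C skipped; D skipped; G skipped; E skipped; F skipped.
Profit = 42 + 52 = 94

94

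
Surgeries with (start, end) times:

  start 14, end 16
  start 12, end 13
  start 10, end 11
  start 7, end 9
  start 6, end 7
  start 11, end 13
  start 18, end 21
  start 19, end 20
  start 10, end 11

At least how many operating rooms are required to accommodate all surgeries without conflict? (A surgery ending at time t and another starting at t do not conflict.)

2

Count concurrent intervals with a sweep; the peak is the room count.
Events (time:±→running): 6:+→1 7:-→0 7:+→1 9:-→0 10:+→1 10:+→2 … peak 2.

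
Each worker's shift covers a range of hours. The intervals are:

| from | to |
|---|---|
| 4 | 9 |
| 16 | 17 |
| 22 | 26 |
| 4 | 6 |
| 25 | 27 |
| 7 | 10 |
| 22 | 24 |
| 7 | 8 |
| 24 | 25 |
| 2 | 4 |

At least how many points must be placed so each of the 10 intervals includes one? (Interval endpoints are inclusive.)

By right end: [2,4]  [4,6]  [7,8]  [4,9]  [7,10]  [16,17]  [22,24]  [24,25]  [22,26]  [25,27]
[2,4] uncovered → point at 4; [7,8] uncovered → point at 8; [16,17] uncovered → point at 17; [22,24] uncovered → point at 24; [25,27] uncovered → point at 27.
Points: 4, 8, 17, 24, 27 (5 total).

5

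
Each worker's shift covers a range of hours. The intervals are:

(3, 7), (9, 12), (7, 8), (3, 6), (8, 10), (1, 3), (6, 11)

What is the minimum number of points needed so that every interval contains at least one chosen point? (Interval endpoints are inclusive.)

Sorted: [1,3] [3,6] [3,7] [7,8] [8,10] [6,11] [9,12]
{[1,3],[3,6],[3,7]} hit by 3; {[7,8],[8,10],[6,11]} hit by 8; {[9,12]} hit by 12.
Points: 3, 8, 12 (3 total).

3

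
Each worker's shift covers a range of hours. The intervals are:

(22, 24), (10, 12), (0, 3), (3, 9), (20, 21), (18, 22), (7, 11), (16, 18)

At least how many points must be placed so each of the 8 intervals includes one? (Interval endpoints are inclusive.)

5

Process intervals by earliest right end; each time one isn't hit yet, stab at its right endpoint.
Sorted: [0,3] [3,9] [7,11] [10,12] [16,18] [20,21] [18,22] [22,24]
{[0,3],[3,9]} hit by 3; {[7,11],[10,12]} hit by 11; {[16,18]} hit by 18; {[20,21],[18,22]} hit by 21; {[22,24]} hit by 24.
Points: 3, 11, 18, 21, 24 (5 total).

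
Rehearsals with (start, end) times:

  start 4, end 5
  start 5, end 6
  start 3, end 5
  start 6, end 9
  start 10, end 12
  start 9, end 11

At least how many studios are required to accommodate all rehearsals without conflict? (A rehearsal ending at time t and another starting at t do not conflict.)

2

The answer is the maximum number of intervals overlapping at any instant.
Events (time:±→running): 3:+→1 4:+→2 … peak 2.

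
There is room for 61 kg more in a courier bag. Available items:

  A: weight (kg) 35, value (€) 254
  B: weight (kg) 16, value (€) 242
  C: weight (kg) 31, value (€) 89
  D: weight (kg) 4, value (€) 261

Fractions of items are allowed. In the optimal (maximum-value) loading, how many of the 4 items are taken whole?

3

Ratios (sorted): D 65.25, B 15.12, A 7.26, C 2.87
take D (4 @ 261); take B (16 @ 242); take A (35 @ 254); take 6/31 of C → 17.23. Capacity used 61/61.
3 item(s) taken whole; one partial (take 6/31 of C).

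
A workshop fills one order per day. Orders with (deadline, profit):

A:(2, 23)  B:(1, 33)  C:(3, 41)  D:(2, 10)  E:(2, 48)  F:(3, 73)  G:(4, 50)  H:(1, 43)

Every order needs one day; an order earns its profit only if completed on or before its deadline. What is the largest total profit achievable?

Profit order: F=73 G=50 E=48 H=43 C=41 B=33 A=23 D=10
Assign: F→slot 3, G→slot 4, E→slot 2, H→slot 1, C skipped, B skipped, A skipped, D skipped.
Slots: [1:H] [2:E] [3:F] [4:G]
Profit = 43 + 48 + 73 + 50 = 214

214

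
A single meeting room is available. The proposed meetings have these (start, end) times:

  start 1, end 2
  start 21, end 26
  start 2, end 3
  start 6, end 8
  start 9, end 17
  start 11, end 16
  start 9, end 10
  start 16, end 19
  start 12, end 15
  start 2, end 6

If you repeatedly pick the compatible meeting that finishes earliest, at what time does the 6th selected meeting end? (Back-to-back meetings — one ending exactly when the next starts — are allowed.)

19

Sort by end time and greedily take each interval whose start is ≥ the last chosen end.
Sorted by end: (1,2)  (2,3)  (2,6)  (6,8)  (9,10)  (12,15)  (11,16)  (9,17)  (16,19)  (21,26)
take (1,2); take (2,3); skip (2,6); take (6,8); take (9,10); take (12,15); skip (11,16); take (16,19); take (21,26).
Selected: (1,2) (2,3) (6,8) (9,10) (12,15) (16,19) (21,26)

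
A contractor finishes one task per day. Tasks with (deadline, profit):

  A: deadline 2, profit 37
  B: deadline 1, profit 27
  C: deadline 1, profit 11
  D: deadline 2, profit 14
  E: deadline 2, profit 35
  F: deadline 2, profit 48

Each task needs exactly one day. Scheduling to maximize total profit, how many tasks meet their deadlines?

2

Sort by profit descending; place each in the latest free slot ≤ its deadline.
By profit: F(d2,48), A(d2,37), E(d2,35), B(d1,27), D(d2,14), C(d1,11)
F→slot 2; A→slot 1; E skipped; B skipped; D skipped; C skipped.
2 of 6 scheduled.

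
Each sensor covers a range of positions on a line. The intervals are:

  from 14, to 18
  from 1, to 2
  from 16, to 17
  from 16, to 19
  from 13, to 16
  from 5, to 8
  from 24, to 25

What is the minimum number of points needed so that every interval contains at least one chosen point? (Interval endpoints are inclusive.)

4

Process intervals by earliest right end; each time one isn't hit yet, stab at its right endpoint.
Sorted: [1,2] [5,8] [13,16] [16,17] [14,18] [16,19] [24,25]
{[1,2]} hit by 2; {[5,8]} hit by 8; {[13,16],[16,17],[14,18],[16,19]} hit by 16; {[24,25]} hit by 25.
Points: 2, 8, 16, 25 (4 total).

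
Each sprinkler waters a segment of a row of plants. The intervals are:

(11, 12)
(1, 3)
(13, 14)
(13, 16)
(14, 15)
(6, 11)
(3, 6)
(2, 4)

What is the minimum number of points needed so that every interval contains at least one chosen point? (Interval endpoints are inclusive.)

3

Sort by right endpoint; whenever an interval is uncovered, place a point at its right end.
By right end: [1,3]  [2,4]  [3,6]  [6,11]  [11,12]  [13,14]  [14,15]  [13,16]
[1,3] uncovered → point at 3; [6,11] uncovered → point at 11; [13,14] uncovered → point at 14.
Points: 3, 11, 14 (3 total).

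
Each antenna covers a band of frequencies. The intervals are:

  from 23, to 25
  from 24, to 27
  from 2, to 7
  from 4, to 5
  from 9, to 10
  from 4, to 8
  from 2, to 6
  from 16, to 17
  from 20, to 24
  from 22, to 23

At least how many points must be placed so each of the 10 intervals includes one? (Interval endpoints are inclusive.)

5

Sort by right endpoint; whenever an interval is uncovered, place a point at its right end.
By right end: [4,5]  [2,6]  [2,7]  [4,8]  [9,10]  [16,17]  [22,23]  [20,24]  [23,25]  [24,27]
[4,5] uncovered → point at 5; [9,10] uncovered → point at 10; [16,17] uncovered → point at 17; [22,23] uncovered → point at 23; [24,27] uncovered → point at 27.
Points: 5, 10, 17, 23, 27 (5 total).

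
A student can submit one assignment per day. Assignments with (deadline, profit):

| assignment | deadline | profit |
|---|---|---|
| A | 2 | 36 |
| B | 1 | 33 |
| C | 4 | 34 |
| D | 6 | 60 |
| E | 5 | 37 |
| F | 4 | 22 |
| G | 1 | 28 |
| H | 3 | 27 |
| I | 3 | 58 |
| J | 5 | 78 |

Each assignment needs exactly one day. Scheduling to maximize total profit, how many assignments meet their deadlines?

6

Take jobs in profit order; each goes to the latest open slot no later than its deadline.
By profit: J(d5,78), D(d6,60), I(d3,58), E(d5,37), A(d2,36), C(d4,34), B(d1,33), G(d1,28), H(d3,27), F(d4,22)
J→slot 5; D→slot 6; I→slot 3; E→slot 4; A→slot 2; C→slot 1; B skipped; G skipped; H skipped; F skipped.
6 of 10 scheduled.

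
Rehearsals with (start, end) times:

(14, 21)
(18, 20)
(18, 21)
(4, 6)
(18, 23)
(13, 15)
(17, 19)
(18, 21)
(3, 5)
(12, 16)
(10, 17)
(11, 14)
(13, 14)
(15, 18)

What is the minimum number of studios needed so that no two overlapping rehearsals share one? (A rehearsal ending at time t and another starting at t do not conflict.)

6

Count concurrent intervals with a sweep; the peak is the room count.
starts: [3, 4, 10, 11, 12, 13, 13, 14, 15, 17, 18, 18, 18, 18]
ends:   [5, 6, 14, 14, 15, 16, 17, 18, 19, 20, 21, 21, 21, 23]
s3→1 s4→2 e5→1 e6→0 s10→1 s11→2 s12→3 s13→4 s13→5 e14→4 e14→3 s14→4 e15→3 s15→4 e16→3 e17→2 s17→3 e18→2 s18→3 s18→4 s18→5 s18→6  — peak 6.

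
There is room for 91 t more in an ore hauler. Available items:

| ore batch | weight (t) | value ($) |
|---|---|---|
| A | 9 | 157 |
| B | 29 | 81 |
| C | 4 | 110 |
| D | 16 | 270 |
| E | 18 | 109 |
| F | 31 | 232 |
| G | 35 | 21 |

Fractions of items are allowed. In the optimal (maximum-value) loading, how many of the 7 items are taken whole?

5

Greedy by value/weight ratio, highest first.
Order: C (110/4=27.50) > A (157/9=17.44) > D (270/16=16.88) > F (232/31=7.48) > E (109/18=6.06) > B (81/29=2.79) > G (21/35=0.60)
Fill: take C (4 @ 110) → take A (9 @ 157) → take D (16 @ 270) → take F (31 @ 232) → take E (18 @ 109) → take 13/29 of B → 36.31; 91/91 used.
5 item(s) taken whole; one partial (take 13/29 of B).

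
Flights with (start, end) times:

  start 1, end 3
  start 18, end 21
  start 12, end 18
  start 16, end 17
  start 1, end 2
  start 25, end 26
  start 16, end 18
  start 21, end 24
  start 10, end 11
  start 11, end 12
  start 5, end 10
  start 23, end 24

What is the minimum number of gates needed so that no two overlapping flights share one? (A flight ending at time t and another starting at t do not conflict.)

starts: [1, 1, 5, 10, 11, 12, 16, 16, 18, 21, 23, 25]
ends:   [2, 3, 10, 11, 12, 17, 18, 18, 21, 24, 24, 26]
s1→1 s1→2 e2→1 e3→0 s5→1 e10→0 s10→1 e11→0 s11→1 e12→0 s12→1 s16→2 s16→3  — peak 3.

3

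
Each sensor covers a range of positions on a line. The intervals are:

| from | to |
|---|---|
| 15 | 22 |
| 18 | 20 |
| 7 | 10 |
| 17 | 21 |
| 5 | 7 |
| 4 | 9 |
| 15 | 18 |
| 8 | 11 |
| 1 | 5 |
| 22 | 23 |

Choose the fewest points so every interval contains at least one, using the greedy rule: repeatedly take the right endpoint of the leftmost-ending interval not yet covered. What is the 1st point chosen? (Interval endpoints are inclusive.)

Sort by right endpoint; whenever an interval is uncovered, place a point at its right end.
By right end: [1,5]  [5,7]  [4,9]  [7,10]  [8,11]  [15,18]  [18,20]  [17,21]  [15,22]  [22,23]
[1,5] uncovered → point at 5; [7,10] uncovered → point at 10; [15,18] uncovered → point at 18; [22,23] uncovered → point at 23.
Points: 5, 10, 18, 23 (4 total).

5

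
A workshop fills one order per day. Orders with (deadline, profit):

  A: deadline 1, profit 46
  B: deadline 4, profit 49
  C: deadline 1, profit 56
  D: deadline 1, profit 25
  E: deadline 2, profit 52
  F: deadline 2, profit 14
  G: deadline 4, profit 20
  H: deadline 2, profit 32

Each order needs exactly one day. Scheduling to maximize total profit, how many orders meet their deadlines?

Take jobs in profit order; each goes to the latest open slot no later than its deadline.
By profit: C(d1,56), E(d2,52), B(d4,49), A(d1,46), H(d2,32), D(d1,25), G(d4,20), F(d2,14)
C→slot 1; E→slot 2; B→slot 4; A skipped; H skipped; D skipped; G→slot 3; F skipped.
4 of 8 scheduled.

4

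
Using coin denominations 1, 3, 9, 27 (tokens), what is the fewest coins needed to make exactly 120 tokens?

120 − 4×27→12 − 1×9→3 − 1×3→0
Total coins = 4 + 1 + 1 = 6

6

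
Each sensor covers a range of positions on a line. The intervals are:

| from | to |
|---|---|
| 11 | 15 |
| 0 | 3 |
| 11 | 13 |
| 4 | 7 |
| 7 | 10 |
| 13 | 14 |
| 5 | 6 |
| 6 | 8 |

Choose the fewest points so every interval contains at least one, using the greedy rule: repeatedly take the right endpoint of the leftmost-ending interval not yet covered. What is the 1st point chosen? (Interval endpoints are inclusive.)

Sort by right endpoint; whenever an interval is uncovered, place a point at its right end.
Sorted: [0,3] [5,6] [4,7] [6,8] [7,10] [11,13] [13,14] [11,15]
{[0,3]} hit by 3; {[5,6],[4,7],[6,8]} hit by 6; {[7,10]} hit by 10; {[11,13],[13,14],[11,15]} hit by 13.
Points: 3, 6, 10, 13 (4 total).

3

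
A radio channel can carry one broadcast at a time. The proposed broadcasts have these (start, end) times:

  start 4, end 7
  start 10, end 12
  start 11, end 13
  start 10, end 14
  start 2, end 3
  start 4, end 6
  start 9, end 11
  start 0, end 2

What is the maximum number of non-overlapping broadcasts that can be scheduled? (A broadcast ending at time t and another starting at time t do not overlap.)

5

Greedy by earliest finish: after sorting by end time, pick each interval compatible with the last pick.
Sorted by end: (0,2)  (2,3)  (4,6)  (4,7)  (9,11)  (10,12)  (11,13)  (10,14)
take (0,2); take (2,3); take (4,6); take (9,11); take (11,13); skip (10,14).
Selected 5 broadcasts.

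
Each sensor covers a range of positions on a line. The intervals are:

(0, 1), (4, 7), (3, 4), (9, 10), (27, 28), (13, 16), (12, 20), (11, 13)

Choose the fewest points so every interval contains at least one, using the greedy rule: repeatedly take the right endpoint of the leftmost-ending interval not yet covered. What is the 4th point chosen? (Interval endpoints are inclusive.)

13

Sort by right endpoint; whenever an interval is uncovered, place a point at its right end.
By right end: [0,1]  [3,4]  [4,7]  [9,10]  [11,13]  [13,16]  [12,20]  [27,28]
[0,1] uncovered → point at 1; [3,4] uncovered → point at 4; [9,10] uncovered → point at 10; [11,13] uncovered → point at 13; [27,28] uncovered → point at 28.
Points: 1, 4, 10, 13, 28 (5 total).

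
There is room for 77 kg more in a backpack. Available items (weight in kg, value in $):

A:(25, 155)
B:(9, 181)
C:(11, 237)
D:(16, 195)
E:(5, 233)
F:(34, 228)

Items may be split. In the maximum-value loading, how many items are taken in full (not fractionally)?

5

Greedy by value/weight ratio, highest first.
Ratios (sorted): E 46.60, C 21.55, B 20.11, D 12.19, F 6.71, A 6.20
take E (5 @ 233); take C (11 @ 237); take B (9 @ 181); take D (16 @ 195); take F (34 @ 228); take 2/25 of A → 12.40. Capacity used 77/77.
5 item(s) taken whole; one partial (take 2/25 of A).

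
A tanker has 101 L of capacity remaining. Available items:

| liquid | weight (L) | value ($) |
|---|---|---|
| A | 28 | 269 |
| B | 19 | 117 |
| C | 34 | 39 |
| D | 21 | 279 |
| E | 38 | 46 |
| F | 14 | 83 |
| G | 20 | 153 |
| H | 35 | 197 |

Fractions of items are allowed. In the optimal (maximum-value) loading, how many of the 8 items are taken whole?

4

Greedy by value/weight ratio, highest first.
Ratios (sorted): D 13.29, A 9.61, G 7.65, B 6.16, F 5.93, H 5.63, E 1.21, C 1.15
take D (21 @ 279); take A (28 @ 269); take G (20 @ 153); take B (19 @ 117); take 13/14 of F → 77.07. Capacity used 101/101.
4 item(s) taken whole; one partial (take 13/14 of F).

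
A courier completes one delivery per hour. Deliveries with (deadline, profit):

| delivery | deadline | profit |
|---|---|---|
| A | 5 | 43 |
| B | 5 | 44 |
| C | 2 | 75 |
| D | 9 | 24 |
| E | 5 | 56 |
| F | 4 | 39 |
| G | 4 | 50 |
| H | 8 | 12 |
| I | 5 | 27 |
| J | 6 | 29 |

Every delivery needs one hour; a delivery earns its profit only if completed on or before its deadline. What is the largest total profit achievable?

Take jobs in profit order; each goes to the latest open slot no later than its deadline.
Profit order: C=75 E=56 G=50 B=44 A=43 F=39 J=29 I=27 D=24 H=12
Assign: C→slot 2, E→slot 5, G→slot 4, B→slot 3, A→slot 1, F skipped, J→slot 6, I skipped, D→slot 9, H→slot 8.
Slots: [1:A] [2:C] [3:B] [4:G] [5:E] [6:J] [8:H] [9:D]
Profit = 43 + 75 + 44 + 50 + 56 + 29 + 12 + 24 = 333

333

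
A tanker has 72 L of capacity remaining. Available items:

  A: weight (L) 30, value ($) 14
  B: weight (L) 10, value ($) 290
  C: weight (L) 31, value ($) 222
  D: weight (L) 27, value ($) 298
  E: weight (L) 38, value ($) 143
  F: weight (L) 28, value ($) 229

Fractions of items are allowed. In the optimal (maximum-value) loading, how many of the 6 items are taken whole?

3

Ratios (sorted): B 29.00, D 11.04, F 8.18, C 7.16, E 3.76, A 0.47
take B (10 @ 290); take D (27 @ 298); take F (28 @ 229); take 7/31 of C → 50.13. Capacity used 72/72.
3 item(s) taken whole; one partial (take 7/31 of C).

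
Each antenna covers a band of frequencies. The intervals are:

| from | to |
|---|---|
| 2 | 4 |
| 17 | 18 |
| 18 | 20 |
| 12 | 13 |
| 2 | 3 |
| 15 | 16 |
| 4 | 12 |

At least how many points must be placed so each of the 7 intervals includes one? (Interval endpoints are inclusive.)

Process intervals by earliest right end; each time one isn't hit yet, stab at its right endpoint.
Sorted: [2,3] [2,4] [4,12] [12,13] [15,16] [17,18] [18,20]
{[2,3],[2,4]} hit by 3; {[4,12],[12,13]} hit by 12; {[15,16]} hit by 16; {[17,18],[18,20]} hit by 18.
Points: 3, 12, 16, 18 (4 total).

4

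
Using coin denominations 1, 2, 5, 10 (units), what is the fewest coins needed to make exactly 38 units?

6

Use the largest denomination that fits, subtract, and repeat.
38 = 3×10 + 1×5 + 1×2 + 1×1
Total coins = 3 + 1 + 1 + 1 = 6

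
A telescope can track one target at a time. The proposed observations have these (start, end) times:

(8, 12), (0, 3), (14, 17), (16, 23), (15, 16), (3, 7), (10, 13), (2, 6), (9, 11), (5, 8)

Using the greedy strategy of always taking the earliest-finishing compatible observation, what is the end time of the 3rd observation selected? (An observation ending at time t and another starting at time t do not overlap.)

11

Order by finish time; keep every interval that doesn't clash with the previous kept one.
Sorted by end: (0,3)  (2,6)  (3,7)  (5,8)  (9,11)  (8,12)  (10,13)  (15,16)  (14,17)  (16,23)
take (0,3); skip (2,6); take (3,7); take (9,11); take (15,16); skip (14,17); take (16,23).
Selected: (0,3) (3,7) (9,11) (15,16) (16,23)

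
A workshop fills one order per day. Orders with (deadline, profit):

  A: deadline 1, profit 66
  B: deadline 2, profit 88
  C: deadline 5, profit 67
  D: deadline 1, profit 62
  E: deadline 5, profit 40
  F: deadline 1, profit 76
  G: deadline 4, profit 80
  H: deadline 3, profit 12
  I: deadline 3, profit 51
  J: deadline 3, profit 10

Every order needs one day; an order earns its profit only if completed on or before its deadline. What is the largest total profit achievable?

362

Profit order: B=88 G=80 F=76 C=67 A=66 D=62 I=51 E=40 H=12 J=10
Assign: B→slot 2, G→slot 4, F→slot 1, C→slot 5, A skipped, D skipped, I→slot 3, E skipped, H skipped, J skipped.
Slots: [1:F] [2:B] [3:I] [4:G] [5:C]
Profit = 76 + 88 + 51 + 80 + 67 = 362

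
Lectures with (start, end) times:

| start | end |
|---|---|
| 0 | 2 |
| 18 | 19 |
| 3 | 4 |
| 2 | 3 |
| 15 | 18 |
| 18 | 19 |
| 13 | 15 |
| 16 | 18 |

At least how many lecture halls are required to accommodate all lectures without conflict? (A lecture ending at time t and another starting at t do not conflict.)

2

The answer is the maximum number of intervals overlapping at any instant.
Events (time:±→running): 0:+→1 2:-→0 2:+→1 3:-→0 3:+→1 4:-→0 13:+→1 15:-→0 15:+→1 16:+→2 … peak 2.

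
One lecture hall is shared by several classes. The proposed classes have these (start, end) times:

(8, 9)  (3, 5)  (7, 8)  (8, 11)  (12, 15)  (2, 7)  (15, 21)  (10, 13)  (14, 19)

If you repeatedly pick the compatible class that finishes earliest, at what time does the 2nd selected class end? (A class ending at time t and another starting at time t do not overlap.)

8

Order by finish time; keep every interval that doesn't clash with the previous kept one.
By end time: (3,5), (2,7), (7,8), (8,9), (8,11), (10,13), (12,15), (14,19), (15,21).
Pick (3,5); next start ≥ 5 → (7,8); next start ≥ 8 → (8,9); next start ≥ 9 → (10,13); next start ≥ 13 → (14,19).
Selected: (3,5) (7,8) (8,9) (10,13) (14,19)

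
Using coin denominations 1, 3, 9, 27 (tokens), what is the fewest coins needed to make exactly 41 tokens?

5

41 = 1×27 + 1×9 + 1×3 + 2×1
Total coins = 1 + 1 + 1 + 2 = 5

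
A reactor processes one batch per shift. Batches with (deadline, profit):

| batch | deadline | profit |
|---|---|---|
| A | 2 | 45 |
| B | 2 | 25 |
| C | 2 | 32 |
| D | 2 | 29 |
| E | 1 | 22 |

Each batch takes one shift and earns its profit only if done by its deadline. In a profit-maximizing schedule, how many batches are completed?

Take jobs in profit order; each goes to the latest open slot no later than its deadline.
Profit order: A=45 C=32 D=29 B=25 E=22
Assign: A→slot 2, C→slot 1, D skipped, B skipped, E skipped.
Slots: [1:C] [2:A]
2 of 5 scheduled.

2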